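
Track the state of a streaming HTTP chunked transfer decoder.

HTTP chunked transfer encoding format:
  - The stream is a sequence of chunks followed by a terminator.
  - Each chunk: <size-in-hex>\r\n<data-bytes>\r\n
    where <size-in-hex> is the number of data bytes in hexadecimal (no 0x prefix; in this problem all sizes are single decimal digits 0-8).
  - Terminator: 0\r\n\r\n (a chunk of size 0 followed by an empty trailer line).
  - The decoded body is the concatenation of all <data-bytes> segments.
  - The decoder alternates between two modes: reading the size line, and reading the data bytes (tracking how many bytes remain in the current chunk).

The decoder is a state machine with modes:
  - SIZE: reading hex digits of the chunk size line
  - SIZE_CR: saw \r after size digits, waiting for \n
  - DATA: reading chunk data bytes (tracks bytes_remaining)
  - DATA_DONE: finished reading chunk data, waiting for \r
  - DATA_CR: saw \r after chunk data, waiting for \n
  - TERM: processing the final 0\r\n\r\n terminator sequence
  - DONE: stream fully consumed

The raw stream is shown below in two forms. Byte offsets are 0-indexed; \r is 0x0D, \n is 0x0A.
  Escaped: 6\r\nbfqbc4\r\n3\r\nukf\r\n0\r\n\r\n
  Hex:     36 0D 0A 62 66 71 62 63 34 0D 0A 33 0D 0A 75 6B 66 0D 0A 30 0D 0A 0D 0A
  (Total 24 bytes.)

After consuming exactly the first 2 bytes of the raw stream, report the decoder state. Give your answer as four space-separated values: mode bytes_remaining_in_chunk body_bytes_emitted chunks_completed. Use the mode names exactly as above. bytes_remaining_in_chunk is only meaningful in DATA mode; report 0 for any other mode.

Byte 0 = '6': mode=SIZE remaining=0 emitted=0 chunks_done=0
Byte 1 = 0x0D: mode=SIZE_CR remaining=0 emitted=0 chunks_done=0

Answer: SIZE_CR 0 0 0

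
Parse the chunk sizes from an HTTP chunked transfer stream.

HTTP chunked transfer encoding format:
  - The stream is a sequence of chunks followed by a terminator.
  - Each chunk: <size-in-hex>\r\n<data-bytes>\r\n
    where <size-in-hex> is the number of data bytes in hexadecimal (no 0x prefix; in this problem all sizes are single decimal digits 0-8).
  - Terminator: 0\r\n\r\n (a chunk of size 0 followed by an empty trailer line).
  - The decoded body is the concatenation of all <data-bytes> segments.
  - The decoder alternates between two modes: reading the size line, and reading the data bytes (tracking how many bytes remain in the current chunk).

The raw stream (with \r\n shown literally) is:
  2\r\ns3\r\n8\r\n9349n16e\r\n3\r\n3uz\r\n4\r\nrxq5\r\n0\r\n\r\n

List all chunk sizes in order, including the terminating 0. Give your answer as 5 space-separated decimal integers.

Chunk 1: stream[0..1]='2' size=0x2=2, data at stream[3..5]='s3' -> body[0..2], body so far='s3'
Chunk 2: stream[7..8]='8' size=0x8=8, data at stream[10..18]='9349n16e' -> body[2..10], body so far='s39349n16e'
Chunk 3: stream[20..21]='3' size=0x3=3, data at stream[23..26]='3uz' -> body[10..13], body so far='s39349n16e3uz'
Chunk 4: stream[28..29]='4' size=0x4=4, data at stream[31..35]='rxq5' -> body[13..17], body so far='s39349n16e3uzrxq5'
Chunk 5: stream[37..38]='0' size=0 (terminator). Final body='s39349n16e3uzrxq5' (17 bytes)

Answer: 2 8 3 4 0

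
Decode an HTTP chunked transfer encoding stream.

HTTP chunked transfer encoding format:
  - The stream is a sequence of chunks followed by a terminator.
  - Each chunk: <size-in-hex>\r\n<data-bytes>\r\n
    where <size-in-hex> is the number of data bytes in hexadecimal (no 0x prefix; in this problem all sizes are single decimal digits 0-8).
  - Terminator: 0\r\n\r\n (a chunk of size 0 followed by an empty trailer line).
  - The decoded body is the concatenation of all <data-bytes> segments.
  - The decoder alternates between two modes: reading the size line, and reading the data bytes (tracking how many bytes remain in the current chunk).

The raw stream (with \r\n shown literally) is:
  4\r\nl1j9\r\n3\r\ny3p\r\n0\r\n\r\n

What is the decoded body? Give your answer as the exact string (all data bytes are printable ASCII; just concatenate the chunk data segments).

Chunk 1: stream[0..1]='4' size=0x4=4, data at stream[3..7]='l1j9' -> body[0..4], body so far='l1j9'
Chunk 2: stream[9..10]='3' size=0x3=3, data at stream[12..15]='y3p' -> body[4..7], body so far='l1j9y3p'
Chunk 3: stream[17..18]='0' size=0 (terminator). Final body='l1j9y3p' (7 bytes)

Answer: l1j9y3p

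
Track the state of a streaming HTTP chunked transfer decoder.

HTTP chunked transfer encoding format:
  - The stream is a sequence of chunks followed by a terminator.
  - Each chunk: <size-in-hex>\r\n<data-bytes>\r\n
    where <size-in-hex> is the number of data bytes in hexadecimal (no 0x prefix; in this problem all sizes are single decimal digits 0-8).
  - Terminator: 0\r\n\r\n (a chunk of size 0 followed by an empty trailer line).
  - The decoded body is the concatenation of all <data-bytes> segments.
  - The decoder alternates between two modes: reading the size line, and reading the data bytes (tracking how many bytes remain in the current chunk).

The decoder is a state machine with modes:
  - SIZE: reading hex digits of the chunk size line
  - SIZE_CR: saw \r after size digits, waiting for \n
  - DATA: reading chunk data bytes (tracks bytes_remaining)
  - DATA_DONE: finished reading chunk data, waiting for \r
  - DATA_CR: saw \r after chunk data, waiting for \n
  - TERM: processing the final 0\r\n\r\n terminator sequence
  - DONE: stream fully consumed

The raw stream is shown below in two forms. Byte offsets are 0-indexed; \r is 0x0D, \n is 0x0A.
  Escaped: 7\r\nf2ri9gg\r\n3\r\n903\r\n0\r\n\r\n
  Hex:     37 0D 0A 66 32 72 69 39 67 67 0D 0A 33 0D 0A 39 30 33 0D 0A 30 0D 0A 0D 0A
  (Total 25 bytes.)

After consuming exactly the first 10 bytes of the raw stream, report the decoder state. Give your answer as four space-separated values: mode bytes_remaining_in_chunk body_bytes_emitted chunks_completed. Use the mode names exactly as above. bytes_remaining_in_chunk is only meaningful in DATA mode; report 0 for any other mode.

Answer: DATA_DONE 0 7 0

Derivation:
Byte 0 = '7': mode=SIZE remaining=0 emitted=0 chunks_done=0
Byte 1 = 0x0D: mode=SIZE_CR remaining=0 emitted=0 chunks_done=0
Byte 2 = 0x0A: mode=DATA remaining=7 emitted=0 chunks_done=0
Byte 3 = 'f': mode=DATA remaining=6 emitted=1 chunks_done=0
Byte 4 = '2': mode=DATA remaining=5 emitted=2 chunks_done=0
Byte 5 = 'r': mode=DATA remaining=4 emitted=3 chunks_done=0
Byte 6 = 'i': mode=DATA remaining=3 emitted=4 chunks_done=0
Byte 7 = '9': mode=DATA remaining=2 emitted=5 chunks_done=0
Byte 8 = 'g': mode=DATA remaining=1 emitted=6 chunks_done=0
Byte 9 = 'g': mode=DATA_DONE remaining=0 emitted=7 chunks_done=0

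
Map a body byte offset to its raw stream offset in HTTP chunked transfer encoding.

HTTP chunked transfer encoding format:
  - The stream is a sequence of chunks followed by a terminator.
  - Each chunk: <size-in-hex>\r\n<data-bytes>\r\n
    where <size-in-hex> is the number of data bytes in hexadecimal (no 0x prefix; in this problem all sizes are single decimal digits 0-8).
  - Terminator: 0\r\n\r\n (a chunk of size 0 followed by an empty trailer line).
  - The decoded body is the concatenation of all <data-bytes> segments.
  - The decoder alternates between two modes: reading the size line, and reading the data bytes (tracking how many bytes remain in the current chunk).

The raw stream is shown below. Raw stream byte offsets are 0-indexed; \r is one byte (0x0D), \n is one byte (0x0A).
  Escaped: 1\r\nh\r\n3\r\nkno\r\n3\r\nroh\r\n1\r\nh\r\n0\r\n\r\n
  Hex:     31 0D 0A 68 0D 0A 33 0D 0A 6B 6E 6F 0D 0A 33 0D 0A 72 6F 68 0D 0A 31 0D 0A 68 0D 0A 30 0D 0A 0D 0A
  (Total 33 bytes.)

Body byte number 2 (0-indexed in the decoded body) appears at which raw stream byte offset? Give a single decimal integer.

Chunk 1: stream[0..1]='1' size=0x1=1, data at stream[3..4]='h' -> body[0..1], body so far='h'
Chunk 2: stream[6..7]='3' size=0x3=3, data at stream[9..12]='kno' -> body[1..4], body so far='hkno'
Chunk 3: stream[14..15]='3' size=0x3=3, data at stream[17..20]='roh' -> body[4..7], body so far='hknoroh'
Chunk 4: stream[22..23]='1' size=0x1=1, data at stream[25..26]='h' -> body[7..8], body so far='hknorohh'
Chunk 5: stream[28..29]='0' size=0 (terminator). Final body='hknorohh' (8 bytes)
Body byte 2 at stream offset 10

Answer: 10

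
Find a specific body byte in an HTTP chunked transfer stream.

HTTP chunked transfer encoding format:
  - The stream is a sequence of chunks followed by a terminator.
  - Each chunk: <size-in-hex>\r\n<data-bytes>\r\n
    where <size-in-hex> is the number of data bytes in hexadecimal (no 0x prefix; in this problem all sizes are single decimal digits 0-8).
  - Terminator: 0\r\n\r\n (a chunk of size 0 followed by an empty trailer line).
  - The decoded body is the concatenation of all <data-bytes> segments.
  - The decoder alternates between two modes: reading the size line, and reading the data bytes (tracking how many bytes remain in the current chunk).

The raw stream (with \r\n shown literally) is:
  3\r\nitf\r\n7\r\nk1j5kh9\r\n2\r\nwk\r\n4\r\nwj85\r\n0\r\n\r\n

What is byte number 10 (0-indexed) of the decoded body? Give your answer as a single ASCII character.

Answer: w

Derivation:
Chunk 1: stream[0..1]='3' size=0x3=3, data at stream[3..6]='itf' -> body[0..3], body so far='itf'
Chunk 2: stream[8..9]='7' size=0x7=7, data at stream[11..18]='k1j5kh9' -> body[3..10], body so far='itfk1j5kh9'
Chunk 3: stream[20..21]='2' size=0x2=2, data at stream[23..25]='wk' -> body[10..12], body so far='itfk1j5kh9wk'
Chunk 4: stream[27..28]='4' size=0x4=4, data at stream[30..34]='wj85' -> body[12..16], body so far='itfk1j5kh9wkwj85'
Chunk 5: stream[36..37]='0' size=0 (terminator). Final body='itfk1j5kh9wkwj85' (16 bytes)
Body byte 10 = 'w'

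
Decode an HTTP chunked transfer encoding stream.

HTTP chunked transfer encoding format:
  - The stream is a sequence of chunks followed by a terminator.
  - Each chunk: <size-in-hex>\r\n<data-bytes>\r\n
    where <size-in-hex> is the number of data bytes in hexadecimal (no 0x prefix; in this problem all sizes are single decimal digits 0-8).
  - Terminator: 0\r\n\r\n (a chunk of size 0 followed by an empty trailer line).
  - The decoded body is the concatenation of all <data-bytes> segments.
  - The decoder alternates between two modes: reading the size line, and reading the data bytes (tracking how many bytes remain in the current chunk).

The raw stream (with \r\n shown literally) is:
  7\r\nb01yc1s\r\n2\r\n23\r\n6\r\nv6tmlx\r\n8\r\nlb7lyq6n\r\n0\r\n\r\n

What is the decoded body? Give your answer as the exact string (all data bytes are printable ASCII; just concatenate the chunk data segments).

Answer: b01yc1s23v6tmlxlb7lyq6n

Derivation:
Chunk 1: stream[0..1]='7' size=0x7=7, data at stream[3..10]='b01yc1s' -> body[0..7], body so far='b01yc1s'
Chunk 2: stream[12..13]='2' size=0x2=2, data at stream[15..17]='23' -> body[7..9], body so far='b01yc1s23'
Chunk 3: stream[19..20]='6' size=0x6=6, data at stream[22..28]='v6tmlx' -> body[9..15], body so far='b01yc1s23v6tmlx'
Chunk 4: stream[30..31]='8' size=0x8=8, data at stream[33..41]='lb7lyq6n' -> body[15..23], body so far='b01yc1s23v6tmlxlb7lyq6n'
Chunk 5: stream[43..44]='0' size=0 (terminator). Final body='b01yc1s23v6tmlxlb7lyq6n' (23 bytes)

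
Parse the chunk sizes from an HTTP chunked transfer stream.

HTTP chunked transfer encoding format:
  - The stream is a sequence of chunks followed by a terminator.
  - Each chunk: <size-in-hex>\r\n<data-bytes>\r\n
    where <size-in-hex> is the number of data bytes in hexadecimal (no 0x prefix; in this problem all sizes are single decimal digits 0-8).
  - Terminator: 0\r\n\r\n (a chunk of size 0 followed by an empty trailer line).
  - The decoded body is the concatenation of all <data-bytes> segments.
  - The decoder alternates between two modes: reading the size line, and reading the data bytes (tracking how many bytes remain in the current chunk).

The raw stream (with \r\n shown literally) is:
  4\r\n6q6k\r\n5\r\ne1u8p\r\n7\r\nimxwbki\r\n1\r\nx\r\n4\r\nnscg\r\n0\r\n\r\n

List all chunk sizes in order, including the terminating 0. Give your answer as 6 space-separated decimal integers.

Answer: 4 5 7 1 4 0

Derivation:
Chunk 1: stream[0..1]='4' size=0x4=4, data at stream[3..7]='6q6k' -> body[0..4], body so far='6q6k'
Chunk 2: stream[9..10]='5' size=0x5=5, data at stream[12..17]='e1u8p' -> body[4..9], body so far='6q6ke1u8p'
Chunk 3: stream[19..20]='7' size=0x7=7, data at stream[22..29]='imxwbki' -> body[9..16], body so far='6q6ke1u8pimxwbki'
Chunk 4: stream[31..32]='1' size=0x1=1, data at stream[34..35]='x' -> body[16..17], body so far='6q6ke1u8pimxwbkix'
Chunk 5: stream[37..38]='4' size=0x4=4, data at stream[40..44]='nscg' -> body[17..21], body so far='6q6ke1u8pimxwbkixnscg'
Chunk 6: stream[46..47]='0' size=0 (terminator). Final body='6q6ke1u8pimxwbkixnscg' (21 bytes)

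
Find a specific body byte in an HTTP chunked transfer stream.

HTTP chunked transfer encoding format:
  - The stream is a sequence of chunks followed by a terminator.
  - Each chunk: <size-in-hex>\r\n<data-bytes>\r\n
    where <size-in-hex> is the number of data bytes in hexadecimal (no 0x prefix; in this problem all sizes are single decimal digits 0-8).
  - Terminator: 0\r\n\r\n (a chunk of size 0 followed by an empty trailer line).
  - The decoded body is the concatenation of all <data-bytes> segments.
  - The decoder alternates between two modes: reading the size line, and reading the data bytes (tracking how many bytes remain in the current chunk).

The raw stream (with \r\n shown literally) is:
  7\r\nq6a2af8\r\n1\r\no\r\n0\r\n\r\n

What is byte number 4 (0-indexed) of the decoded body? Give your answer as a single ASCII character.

Chunk 1: stream[0..1]='7' size=0x7=7, data at stream[3..10]='q6a2af8' -> body[0..7], body so far='q6a2af8'
Chunk 2: stream[12..13]='1' size=0x1=1, data at stream[15..16]='o' -> body[7..8], body so far='q6a2af8o'
Chunk 3: stream[18..19]='0' size=0 (terminator). Final body='q6a2af8o' (8 bytes)
Body byte 4 = 'a'

Answer: a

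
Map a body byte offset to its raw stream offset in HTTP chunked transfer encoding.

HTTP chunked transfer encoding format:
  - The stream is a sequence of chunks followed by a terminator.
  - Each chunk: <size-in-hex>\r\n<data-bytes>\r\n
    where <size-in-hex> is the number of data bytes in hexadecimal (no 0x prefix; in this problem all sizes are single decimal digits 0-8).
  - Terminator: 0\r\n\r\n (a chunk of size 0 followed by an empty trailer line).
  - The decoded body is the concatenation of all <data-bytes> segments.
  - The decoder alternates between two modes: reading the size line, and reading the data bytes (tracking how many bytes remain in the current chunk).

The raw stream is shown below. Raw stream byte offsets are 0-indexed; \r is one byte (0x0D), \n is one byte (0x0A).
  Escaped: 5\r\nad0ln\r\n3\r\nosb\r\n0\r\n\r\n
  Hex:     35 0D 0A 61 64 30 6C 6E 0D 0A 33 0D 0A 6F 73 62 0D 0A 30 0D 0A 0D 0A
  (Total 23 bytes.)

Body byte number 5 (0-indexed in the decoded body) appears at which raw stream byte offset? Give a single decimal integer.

Answer: 13

Derivation:
Chunk 1: stream[0..1]='5' size=0x5=5, data at stream[3..8]='ad0ln' -> body[0..5], body so far='ad0ln'
Chunk 2: stream[10..11]='3' size=0x3=3, data at stream[13..16]='osb' -> body[5..8], body so far='ad0lnosb'
Chunk 3: stream[18..19]='0' size=0 (terminator). Final body='ad0lnosb' (8 bytes)
Body byte 5 at stream offset 13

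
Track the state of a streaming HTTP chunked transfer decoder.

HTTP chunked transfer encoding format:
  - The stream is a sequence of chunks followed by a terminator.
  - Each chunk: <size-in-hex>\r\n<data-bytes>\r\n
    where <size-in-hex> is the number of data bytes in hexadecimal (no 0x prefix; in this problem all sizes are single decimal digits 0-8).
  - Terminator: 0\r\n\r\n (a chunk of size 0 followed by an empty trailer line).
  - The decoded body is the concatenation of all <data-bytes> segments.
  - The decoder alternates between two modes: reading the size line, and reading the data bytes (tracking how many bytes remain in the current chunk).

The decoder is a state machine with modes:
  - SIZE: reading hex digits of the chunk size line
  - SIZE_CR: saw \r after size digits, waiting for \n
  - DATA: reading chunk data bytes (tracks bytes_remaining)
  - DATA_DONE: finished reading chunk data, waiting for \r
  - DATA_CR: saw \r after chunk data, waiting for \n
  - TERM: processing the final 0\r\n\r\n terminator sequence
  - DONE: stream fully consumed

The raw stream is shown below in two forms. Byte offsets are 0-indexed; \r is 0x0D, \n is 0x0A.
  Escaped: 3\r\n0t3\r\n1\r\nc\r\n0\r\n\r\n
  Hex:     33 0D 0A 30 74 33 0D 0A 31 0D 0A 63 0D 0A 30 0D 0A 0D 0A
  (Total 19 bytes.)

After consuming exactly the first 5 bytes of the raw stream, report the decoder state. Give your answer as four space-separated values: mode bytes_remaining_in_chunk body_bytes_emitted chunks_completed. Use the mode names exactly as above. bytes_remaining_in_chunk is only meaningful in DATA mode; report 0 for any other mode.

Answer: DATA 1 2 0

Derivation:
Byte 0 = '3': mode=SIZE remaining=0 emitted=0 chunks_done=0
Byte 1 = 0x0D: mode=SIZE_CR remaining=0 emitted=0 chunks_done=0
Byte 2 = 0x0A: mode=DATA remaining=3 emitted=0 chunks_done=0
Byte 3 = '0': mode=DATA remaining=2 emitted=1 chunks_done=0
Byte 4 = 't': mode=DATA remaining=1 emitted=2 chunks_done=0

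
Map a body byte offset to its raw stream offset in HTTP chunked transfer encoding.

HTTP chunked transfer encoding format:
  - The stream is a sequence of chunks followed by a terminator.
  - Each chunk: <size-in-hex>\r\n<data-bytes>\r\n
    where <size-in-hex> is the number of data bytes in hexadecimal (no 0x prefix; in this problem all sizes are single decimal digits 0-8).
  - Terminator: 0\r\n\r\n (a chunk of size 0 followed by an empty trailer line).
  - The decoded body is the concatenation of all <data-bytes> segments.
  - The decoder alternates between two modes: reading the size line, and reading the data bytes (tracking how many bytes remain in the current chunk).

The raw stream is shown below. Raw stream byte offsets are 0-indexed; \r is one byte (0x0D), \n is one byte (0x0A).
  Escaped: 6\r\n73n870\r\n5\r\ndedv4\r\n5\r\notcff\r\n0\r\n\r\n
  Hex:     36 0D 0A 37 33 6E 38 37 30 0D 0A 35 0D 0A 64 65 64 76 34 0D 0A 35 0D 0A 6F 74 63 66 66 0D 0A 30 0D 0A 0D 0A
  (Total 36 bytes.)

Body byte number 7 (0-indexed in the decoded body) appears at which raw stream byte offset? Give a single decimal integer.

Answer: 15

Derivation:
Chunk 1: stream[0..1]='6' size=0x6=6, data at stream[3..9]='73n870' -> body[0..6], body so far='73n870'
Chunk 2: stream[11..12]='5' size=0x5=5, data at stream[14..19]='dedv4' -> body[6..11], body so far='73n870dedv4'
Chunk 3: stream[21..22]='5' size=0x5=5, data at stream[24..29]='otcff' -> body[11..16], body so far='73n870dedv4otcff'
Chunk 4: stream[31..32]='0' size=0 (terminator). Final body='73n870dedv4otcff' (16 bytes)
Body byte 7 at stream offset 15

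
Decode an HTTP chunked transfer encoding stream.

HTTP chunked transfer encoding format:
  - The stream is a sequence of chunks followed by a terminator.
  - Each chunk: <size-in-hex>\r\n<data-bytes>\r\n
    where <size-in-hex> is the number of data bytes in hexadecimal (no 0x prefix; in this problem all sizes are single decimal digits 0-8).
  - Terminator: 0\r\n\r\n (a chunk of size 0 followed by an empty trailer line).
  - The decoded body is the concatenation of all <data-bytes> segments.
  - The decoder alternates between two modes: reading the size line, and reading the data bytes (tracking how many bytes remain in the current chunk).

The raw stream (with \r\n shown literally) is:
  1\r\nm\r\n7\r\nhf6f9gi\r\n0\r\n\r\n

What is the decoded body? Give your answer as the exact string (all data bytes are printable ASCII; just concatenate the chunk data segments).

Answer: mhf6f9gi

Derivation:
Chunk 1: stream[0..1]='1' size=0x1=1, data at stream[3..4]='m' -> body[0..1], body so far='m'
Chunk 2: stream[6..7]='7' size=0x7=7, data at stream[9..16]='hf6f9gi' -> body[1..8], body so far='mhf6f9gi'
Chunk 3: stream[18..19]='0' size=0 (terminator). Final body='mhf6f9gi' (8 bytes)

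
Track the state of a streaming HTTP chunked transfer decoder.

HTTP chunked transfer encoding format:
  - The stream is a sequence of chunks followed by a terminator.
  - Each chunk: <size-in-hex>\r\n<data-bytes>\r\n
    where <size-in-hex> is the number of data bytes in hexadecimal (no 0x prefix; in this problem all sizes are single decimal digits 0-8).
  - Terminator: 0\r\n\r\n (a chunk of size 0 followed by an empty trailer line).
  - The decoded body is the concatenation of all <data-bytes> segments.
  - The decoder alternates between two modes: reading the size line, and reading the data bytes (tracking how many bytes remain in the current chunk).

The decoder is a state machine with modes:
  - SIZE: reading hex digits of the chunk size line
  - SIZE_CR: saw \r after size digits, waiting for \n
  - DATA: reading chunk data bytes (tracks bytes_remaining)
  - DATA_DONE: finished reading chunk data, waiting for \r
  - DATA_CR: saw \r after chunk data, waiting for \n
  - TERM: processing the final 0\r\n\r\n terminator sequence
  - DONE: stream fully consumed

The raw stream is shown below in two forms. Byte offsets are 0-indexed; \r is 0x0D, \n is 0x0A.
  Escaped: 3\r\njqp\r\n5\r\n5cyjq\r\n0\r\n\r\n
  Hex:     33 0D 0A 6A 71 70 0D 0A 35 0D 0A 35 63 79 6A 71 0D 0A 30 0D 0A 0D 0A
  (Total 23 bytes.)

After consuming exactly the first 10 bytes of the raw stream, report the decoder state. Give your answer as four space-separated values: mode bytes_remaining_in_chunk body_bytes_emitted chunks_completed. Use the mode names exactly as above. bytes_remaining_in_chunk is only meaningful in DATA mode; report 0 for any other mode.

Answer: SIZE_CR 0 3 1

Derivation:
Byte 0 = '3': mode=SIZE remaining=0 emitted=0 chunks_done=0
Byte 1 = 0x0D: mode=SIZE_CR remaining=0 emitted=0 chunks_done=0
Byte 2 = 0x0A: mode=DATA remaining=3 emitted=0 chunks_done=0
Byte 3 = 'j': mode=DATA remaining=2 emitted=1 chunks_done=0
Byte 4 = 'q': mode=DATA remaining=1 emitted=2 chunks_done=0
Byte 5 = 'p': mode=DATA_DONE remaining=0 emitted=3 chunks_done=0
Byte 6 = 0x0D: mode=DATA_CR remaining=0 emitted=3 chunks_done=0
Byte 7 = 0x0A: mode=SIZE remaining=0 emitted=3 chunks_done=1
Byte 8 = '5': mode=SIZE remaining=0 emitted=3 chunks_done=1
Byte 9 = 0x0D: mode=SIZE_CR remaining=0 emitted=3 chunks_done=1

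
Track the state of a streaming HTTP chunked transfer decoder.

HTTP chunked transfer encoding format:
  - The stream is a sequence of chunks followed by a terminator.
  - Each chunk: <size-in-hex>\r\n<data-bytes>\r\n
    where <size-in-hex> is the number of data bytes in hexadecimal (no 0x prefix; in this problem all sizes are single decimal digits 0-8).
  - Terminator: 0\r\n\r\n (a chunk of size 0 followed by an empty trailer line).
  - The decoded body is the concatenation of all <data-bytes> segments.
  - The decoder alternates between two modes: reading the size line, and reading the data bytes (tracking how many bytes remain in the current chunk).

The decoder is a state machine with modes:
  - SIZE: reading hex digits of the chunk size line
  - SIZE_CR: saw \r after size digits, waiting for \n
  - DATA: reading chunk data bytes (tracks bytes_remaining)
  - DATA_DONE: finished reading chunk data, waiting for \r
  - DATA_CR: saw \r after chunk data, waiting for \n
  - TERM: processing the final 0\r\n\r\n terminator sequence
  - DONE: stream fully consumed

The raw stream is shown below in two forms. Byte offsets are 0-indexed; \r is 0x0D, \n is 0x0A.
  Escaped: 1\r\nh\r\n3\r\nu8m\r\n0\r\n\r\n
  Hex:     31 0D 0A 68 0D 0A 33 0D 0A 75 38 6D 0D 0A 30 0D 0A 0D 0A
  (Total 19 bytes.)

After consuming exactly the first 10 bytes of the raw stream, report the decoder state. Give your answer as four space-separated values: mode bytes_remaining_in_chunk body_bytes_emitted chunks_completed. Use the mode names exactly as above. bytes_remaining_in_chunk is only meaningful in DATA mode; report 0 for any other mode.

Answer: DATA 2 2 1

Derivation:
Byte 0 = '1': mode=SIZE remaining=0 emitted=0 chunks_done=0
Byte 1 = 0x0D: mode=SIZE_CR remaining=0 emitted=0 chunks_done=0
Byte 2 = 0x0A: mode=DATA remaining=1 emitted=0 chunks_done=0
Byte 3 = 'h': mode=DATA_DONE remaining=0 emitted=1 chunks_done=0
Byte 4 = 0x0D: mode=DATA_CR remaining=0 emitted=1 chunks_done=0
Byte 5 = 0x0A: mode=SIZE remaining=0 emitted=1 chunks_done=1
Byte 6 = '3': mode=SIZE remaining=0 emitted=1 chunks_done=1
Byte 7 = 0x0D: mode=SIZE_CR remaining=0 emitted=1 chunks_done=1
Byte 8 = 0x0A: mode=DATA remaining=3 emitted=1 chunks_done=1
Byte 9 = 'u': mode=DATA remaining=2 emitted=2 chunks_done=1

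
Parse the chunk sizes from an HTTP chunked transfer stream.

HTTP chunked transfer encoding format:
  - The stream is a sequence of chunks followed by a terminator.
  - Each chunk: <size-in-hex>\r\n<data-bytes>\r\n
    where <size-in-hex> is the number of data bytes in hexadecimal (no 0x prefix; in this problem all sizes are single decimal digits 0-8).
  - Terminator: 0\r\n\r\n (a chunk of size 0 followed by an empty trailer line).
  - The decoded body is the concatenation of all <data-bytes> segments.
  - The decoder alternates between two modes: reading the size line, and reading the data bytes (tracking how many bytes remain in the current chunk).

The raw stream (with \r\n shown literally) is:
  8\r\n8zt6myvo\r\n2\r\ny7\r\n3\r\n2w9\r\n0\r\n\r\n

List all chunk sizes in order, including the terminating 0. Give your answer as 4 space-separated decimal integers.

Chunk 1: stream[0..1]='8' size=0x8=8, data at stream[3..11]='8zt6myvo' -> body[0..8], body so far='8zt6myvo'
Chunk 2: stream[13..14]='2' size=0x2=2, data at stream[16..18]='y7' -> body[8..10], body so far='8zt6myvoy7'
Chunk 3: stream[20..21]='3' size=0x3=3, data at stream[23..26]='2w9' -> body[10..13], body so far='8zt6myvoy72w9'
Chunk 4: stream[28..29]='0' size=0 (terminator). Final body='8zt6myvoy72w9' (13 bytes)

Answer: 8 2 3 0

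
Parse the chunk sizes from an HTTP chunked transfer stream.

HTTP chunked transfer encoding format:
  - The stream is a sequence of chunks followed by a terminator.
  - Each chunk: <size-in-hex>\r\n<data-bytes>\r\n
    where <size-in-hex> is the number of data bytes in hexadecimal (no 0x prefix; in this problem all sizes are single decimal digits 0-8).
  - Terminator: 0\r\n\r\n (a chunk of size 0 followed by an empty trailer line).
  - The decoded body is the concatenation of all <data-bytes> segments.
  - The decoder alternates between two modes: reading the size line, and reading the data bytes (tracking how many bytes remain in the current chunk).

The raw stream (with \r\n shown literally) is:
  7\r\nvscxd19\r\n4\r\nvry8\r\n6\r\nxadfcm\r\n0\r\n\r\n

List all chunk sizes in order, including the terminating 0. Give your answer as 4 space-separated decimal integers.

Chunk 1: stream[0..1]='7' size=0x7=7, data at stream[3..10]='vscxd19' -> body[0..7], body so far='vscxd19'
Chunk 2: stream[12..13]='4' size=0x4=4, data at stream[15..19]='vry8' -> body[7..11], body so far='vscxd19vry8'
Chunk 3: stream[21..22]='6' size=0x6=6, data at stream[24..30]='xadfcm' -> body[11..17], body so far='vscxd19vry8xadfcm'
Chunk 4: stream[32..33]='0' size=0 (terminator). Final body='vscxd19vry8xadfcm' (17 bytes)

Answer: 7 4 6 0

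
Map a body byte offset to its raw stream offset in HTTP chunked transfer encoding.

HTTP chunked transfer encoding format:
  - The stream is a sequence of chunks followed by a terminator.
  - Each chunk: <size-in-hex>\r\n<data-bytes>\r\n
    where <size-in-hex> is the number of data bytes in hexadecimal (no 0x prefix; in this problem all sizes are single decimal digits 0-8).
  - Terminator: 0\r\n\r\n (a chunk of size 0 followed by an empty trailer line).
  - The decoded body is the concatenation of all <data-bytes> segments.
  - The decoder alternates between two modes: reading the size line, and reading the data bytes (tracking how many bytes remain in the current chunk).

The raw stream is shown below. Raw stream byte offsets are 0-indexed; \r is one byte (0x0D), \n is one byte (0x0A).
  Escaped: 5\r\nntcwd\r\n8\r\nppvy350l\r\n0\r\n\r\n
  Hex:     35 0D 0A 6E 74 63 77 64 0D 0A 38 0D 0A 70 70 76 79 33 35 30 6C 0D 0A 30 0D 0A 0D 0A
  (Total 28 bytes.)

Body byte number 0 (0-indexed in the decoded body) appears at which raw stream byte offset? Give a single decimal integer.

Chunk 1: stream[0..1]='5' size=0x5=5, data at stream[3..8]='ntcwd' -> body[0..5], body so far='ntcwd'
Chunk 2: stream[10..11]='8' size=0x8=8, data at stream[13..21]='ppvy350l' -> body[5..13], body so far='ntcwdppvy350l'
Chunk 3: stream[23..24]='0' size=0 (terminator). Final body='ntcwdppvy350l' (13 bytes)
Body byte 0 at stream offset 3

Answer: 3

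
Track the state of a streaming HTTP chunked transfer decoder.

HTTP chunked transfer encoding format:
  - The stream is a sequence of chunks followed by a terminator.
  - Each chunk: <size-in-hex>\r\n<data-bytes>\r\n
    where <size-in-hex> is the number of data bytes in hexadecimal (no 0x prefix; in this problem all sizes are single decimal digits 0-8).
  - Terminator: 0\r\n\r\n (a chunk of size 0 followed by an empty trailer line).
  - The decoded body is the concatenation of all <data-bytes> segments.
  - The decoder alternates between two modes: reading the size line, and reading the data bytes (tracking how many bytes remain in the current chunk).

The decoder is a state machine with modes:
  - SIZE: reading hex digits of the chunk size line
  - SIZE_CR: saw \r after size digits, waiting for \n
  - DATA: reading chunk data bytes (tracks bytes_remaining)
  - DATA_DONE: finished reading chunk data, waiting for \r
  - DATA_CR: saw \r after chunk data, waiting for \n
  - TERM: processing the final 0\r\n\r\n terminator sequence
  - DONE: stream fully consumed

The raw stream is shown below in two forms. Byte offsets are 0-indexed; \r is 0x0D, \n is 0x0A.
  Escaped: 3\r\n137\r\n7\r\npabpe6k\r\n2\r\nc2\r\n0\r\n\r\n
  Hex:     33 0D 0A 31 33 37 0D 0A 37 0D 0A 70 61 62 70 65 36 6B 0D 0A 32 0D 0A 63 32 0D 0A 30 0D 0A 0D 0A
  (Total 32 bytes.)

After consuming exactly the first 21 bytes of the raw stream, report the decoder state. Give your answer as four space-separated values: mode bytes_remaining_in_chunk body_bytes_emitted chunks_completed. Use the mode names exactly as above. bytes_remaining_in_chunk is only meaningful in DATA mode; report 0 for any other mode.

Answer: SIZE 0 10 2

Derivation:
Byte 0 = '3': mode=SIZE remaining=0 emitted=0 chunks_done=0
Byte 1 = 0x0D: mode=SIZE_CR remaining=0 emitted=0 chunks_done=0
Byte 2 = 0x0A: mode=DATA remaining=3 emitted=0 chunks_done=0
Byte 3 = '1': mode=DATA remaining=2 emitted=1 chunks_done=0
Byte 4 = '3': mode=DATA remaining=1 emitted=2 chunks_done=0
Byte 5 = '7': mode=DATA_DONE remaining=0 emitted=3 chunks_done=0
Byte 6 = 0x0D: mode=DATA_CR remaining=0 emitted=3 chunks_done=0
Byte 7 = 0x0A: mode=SIZE remaining=0 emitted=3 chunks_done=1
Byte 8 = '7': mode=SIZE remaining=0 emitted=3 chunks_done=1
Byte 9 = 0x0D: mode=SIZE_CR remaining=0 emitted=3 chunks_done=1
Byte 10 = 0x0A: mode=DATA remaining=7 emitted=3 chunks_done=1
Byte 11 = 'p': mode=DATA remaining=6 emitted=4 chunks_done=1
Byte 12 = 'a': mode=DATA remaining=5 emitted=5 chunks_done=1
Byte 13 = 'b': mode=DATA remaining=4 emitted=6 chunks_done=1
Byte 14 = 'p': mode=DATA remaining=3 emitted=7 chunks_done=1
Byte 15 = 'e': mode=DATA remaining=2 emitted=8 chunks_done=1
Byte 16 = '6': mode=DATA remaining=1 emitted=9 chunks_done=1
Byte 17 = 'k': mode=DATA_DONE remaining=0 emitted=10 chunks_done=1
Byte 18 = 0x0D: mode=DATA_CR remaining=0 emitted=10 chunks_done=1
Byte 19 = 0x0A: mode=SIZE remaining=0 emitted=10 chunks_done=2
Byte 20 = '2': mode=SIZE remaining=0 emitted=10 chunks_done=2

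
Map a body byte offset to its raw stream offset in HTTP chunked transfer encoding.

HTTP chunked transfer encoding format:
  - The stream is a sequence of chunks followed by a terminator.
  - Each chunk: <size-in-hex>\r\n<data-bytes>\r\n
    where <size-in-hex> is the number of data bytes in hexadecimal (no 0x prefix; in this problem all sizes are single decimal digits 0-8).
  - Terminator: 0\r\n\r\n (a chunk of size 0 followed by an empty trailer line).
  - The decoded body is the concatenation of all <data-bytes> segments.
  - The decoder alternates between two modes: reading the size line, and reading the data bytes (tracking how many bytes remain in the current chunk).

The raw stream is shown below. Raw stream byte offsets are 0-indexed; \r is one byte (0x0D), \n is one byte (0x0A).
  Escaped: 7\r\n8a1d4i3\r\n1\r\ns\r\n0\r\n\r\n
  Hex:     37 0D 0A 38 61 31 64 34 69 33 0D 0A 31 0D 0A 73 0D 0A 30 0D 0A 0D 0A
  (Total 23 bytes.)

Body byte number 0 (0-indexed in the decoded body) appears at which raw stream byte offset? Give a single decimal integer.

Chunk 1: stream[0..1]='7' size=0x7=7, data at stream[3..10]='8a1d4i3' -> body[0..7], body so far='8a1d4i3'
Chunk 2: stream[12..13]='1' size=0x1=1, data at stream[15..16]='s' -> body[7..8], body so far='8a1d4i3s'
Chunk 3: stream[18..19]='0' size=0 (terminator). Final body='8a1d4i3s' (8 bytes)
Body byte 0 at stream offset 3

Answer: 3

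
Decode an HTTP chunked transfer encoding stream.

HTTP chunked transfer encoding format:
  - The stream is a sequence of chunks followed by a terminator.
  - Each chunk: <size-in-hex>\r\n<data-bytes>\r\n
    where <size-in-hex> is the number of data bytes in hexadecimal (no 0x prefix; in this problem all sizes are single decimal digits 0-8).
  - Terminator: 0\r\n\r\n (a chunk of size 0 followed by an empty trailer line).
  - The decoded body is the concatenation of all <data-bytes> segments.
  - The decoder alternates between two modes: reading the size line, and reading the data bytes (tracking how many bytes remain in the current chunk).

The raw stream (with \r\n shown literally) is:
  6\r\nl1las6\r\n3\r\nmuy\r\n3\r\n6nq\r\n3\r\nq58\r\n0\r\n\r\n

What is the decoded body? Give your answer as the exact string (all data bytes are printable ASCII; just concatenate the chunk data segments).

Answer: l1las6muy6nqq58

Derivation:
Chunk 1: stream[0..1]='6' size=0x6=6, data at stream[3..9]='l1las6' -> body[0..6], body so far='l1las6'
Chunk 2: stream[11..12]='3' size=0x3=3, data at stream[14..17]='muy' -> body[6..9], body so far='l1las6muy'
Chunk 3: stream[19..20]='3' size=0x3=3, data at stream[22..25]='6nq' -> body[9..12], body so far='l1las6muy6nq'
Chunk 4: stream[27..28]='3' size=0x3=3, data at stream[30..33]='q58' -> body[12..15], body so far='l1las6muy6nqq58'
Chunk 5: stream[35..36]='0' size=0 (terminator). Final body='l1las6muy6nqq58' (15 bytes)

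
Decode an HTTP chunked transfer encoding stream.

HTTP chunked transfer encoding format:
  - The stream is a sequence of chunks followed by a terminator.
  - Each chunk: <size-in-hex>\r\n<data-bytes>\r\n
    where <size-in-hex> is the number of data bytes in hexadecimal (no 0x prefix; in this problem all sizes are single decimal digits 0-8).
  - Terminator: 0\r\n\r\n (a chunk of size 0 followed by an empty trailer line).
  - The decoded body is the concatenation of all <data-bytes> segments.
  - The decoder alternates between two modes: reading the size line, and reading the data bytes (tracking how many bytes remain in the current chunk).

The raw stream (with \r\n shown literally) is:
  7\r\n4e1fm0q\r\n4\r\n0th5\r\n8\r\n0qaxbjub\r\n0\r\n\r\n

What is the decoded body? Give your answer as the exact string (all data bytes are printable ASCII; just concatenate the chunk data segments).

Chunk 1: stream[0..1]='7' size=0x7=7, data at stream[3..10]='4e1fm0q' -> body[0..7], body so far='4e1fm0q'
Chunk 2: stream[12..13]='4' size=0x4=4, data at stream[15..19]='0th5' -> body[7..11], body so far='4e1fm0q0th5'
Chunk 3: stream[21..22]='8' size=0x8=8, data at stream[24..32]='0qaxbjub' -> body[11..19], body so far='4e1fm0q0th50qaxbjub'
Chunk 4: stream[34..35]='0' size=0 (terminator). Final body='4e1fm0q0th50qaxbjub' (19 bytes)

Answer: 4e1fm0q0th50qaxbjub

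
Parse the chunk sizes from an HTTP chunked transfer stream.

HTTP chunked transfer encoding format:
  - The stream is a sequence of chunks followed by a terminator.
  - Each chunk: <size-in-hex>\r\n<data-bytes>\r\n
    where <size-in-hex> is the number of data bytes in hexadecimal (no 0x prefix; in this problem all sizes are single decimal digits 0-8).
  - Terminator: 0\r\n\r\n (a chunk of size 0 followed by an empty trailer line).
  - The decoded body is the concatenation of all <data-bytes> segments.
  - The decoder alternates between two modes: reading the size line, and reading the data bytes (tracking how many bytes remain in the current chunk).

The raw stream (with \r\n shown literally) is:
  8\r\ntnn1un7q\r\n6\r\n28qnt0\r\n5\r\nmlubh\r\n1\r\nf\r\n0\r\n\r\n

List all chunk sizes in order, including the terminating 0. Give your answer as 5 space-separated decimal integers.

Chunk 1: stream[0..1]='8' size=0x8=8, data at stream[3..11]='tnn1un7q' -> body[0..8], body so far='tnn1un7q'
Chunk 2: stream[13..14]='6' size=0x6=6, data at stream[16..22]='28qnt0' -> body[8..14], body so far='tnn1un7q28qnt0'
Chunk 3: stream[24..25]='5' size=0x5=5, data at stream[27..32]='mlubh' -> body[14..19], body so far='tnn1un7q28qnt0mlubh'
Chunk 4: stream[34..35]='1' size=0x1=1, data at stream[37..38]='f' -> body[19..20], body so far='tnn1un7q28qnt0mlubhf'
Chunk 5: stream[40..41]='0' size=0 (terminator). Final body='tnn1un7q28qnt0mlubhf' (20 bytes)

Answer: 8 6 5 1 0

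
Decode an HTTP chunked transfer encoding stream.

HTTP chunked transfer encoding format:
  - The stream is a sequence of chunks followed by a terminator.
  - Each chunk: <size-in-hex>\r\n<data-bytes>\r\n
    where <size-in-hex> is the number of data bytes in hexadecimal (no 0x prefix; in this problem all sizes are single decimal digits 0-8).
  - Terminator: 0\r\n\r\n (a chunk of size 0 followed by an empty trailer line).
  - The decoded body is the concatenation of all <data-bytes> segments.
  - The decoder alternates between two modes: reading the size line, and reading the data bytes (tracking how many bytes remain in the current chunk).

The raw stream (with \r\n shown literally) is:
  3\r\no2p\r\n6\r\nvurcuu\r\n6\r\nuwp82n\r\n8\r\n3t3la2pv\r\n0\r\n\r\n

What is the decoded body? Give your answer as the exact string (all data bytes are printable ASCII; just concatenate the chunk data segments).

Answer: o2pvurcuuuwp82n3t3la2pv

Derivation:
Chunk 1: stream[0..1]='3' size=0x3=3, data at stream[3..6]='o2p' -> body[0..3], body so far='o2p'
Chunk 2: stream[8..9]='6' size=0x6=6, data at stream[11..17]='vurcuu' -> body[3..9], body so far='o2pvurcuu'
Chunk 3: stream[19..20]='6' size=0x6=6, data at stream[22..28]='uwp82n' -> body[9..15], body so far='o2pvurcuuuwp82n'
Chunk 4: stream[30..31]='8' size=0x8=8, data at stream[33..41]='3t3la2pv' -> body[15..23], body so far='o2pvurcuuuwp82n3t3la2pv'
Chunk 5: stream[43..44]='0' size=0 (terminator). Final body='o2pvurcuuuwp82n3t3la2pv' (23 bytes)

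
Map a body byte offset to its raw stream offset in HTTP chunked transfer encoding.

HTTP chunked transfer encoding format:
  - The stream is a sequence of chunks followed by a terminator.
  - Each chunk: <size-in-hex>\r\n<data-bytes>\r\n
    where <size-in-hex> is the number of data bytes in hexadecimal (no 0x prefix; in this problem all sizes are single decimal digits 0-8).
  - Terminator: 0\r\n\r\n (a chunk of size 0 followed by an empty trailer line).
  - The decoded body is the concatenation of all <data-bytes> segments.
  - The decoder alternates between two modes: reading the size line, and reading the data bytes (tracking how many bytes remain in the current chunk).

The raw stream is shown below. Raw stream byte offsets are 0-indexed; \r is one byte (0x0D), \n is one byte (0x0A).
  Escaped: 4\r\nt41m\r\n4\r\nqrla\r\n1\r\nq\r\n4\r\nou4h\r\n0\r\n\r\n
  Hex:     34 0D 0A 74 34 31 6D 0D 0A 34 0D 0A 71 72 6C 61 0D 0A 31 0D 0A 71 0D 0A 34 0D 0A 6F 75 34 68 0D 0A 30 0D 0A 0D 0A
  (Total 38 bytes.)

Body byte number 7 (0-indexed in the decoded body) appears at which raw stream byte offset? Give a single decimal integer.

Chunk 1: stream[0..1]='4' size=0x4=4, data at stream[3..7]='t41m' -> body[0..4], body so far='t41m'
Chunk 2: stream[9..10]='4' size=0x4=4, data at stream[12..16]='qrla' -> body[4..8], body so far='t41mqrla'
Chunk 3: stream[18..19]='1' size=0x1=1, data at stream[21..22]='q' -> body[8..9], body so far='t41mqrlaq'
Chunk 4: stream[24..25]='4' size=0x4=4, data at stream[27..31]='ou4h' -> body[9..13], body so far='t41mqrlaqou4h'
Chunk 5: stream[33..34]='0' size=0 (terminator). Final body='t41mqrlaqou4h' (13 bytes)
Body byte 7 at stream offset 15

Answer: 15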